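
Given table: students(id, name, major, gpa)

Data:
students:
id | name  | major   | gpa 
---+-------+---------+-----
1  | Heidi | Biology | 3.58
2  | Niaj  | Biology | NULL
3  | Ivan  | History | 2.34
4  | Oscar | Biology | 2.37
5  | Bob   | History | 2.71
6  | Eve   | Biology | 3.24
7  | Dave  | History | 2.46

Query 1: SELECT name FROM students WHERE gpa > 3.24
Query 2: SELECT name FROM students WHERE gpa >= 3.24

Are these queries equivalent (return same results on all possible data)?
No, not equivalent

Query 1 returns: [('Heidi',)]
Query 2 returns: [('Heidi',), ('Eve',)]

Reason: > vs >= gives different results when gpa = 3.24 exists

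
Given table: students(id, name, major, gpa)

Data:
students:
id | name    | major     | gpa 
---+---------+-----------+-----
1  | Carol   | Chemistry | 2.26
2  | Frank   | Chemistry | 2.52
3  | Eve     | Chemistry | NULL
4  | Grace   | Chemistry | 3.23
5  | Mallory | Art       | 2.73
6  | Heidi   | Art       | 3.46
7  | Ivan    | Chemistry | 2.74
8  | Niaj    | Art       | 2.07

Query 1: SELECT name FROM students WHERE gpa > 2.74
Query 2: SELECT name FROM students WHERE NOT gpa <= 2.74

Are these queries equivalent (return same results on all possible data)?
Yes, equivalent

Both queries return: [('Grace',), ('Heidi',)]

Reason: Both filter gpa > 2.74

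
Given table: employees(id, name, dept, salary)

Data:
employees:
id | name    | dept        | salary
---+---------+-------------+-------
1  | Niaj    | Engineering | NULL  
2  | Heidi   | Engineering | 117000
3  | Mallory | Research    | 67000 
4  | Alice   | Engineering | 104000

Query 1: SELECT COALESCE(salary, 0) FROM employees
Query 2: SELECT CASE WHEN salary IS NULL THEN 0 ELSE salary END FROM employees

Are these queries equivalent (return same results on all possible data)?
Yes, equivalent

Both queries return: [(0,), (67000,), (104000,), (117000,)]

Reason: COALESCE vs CASE for NULL handling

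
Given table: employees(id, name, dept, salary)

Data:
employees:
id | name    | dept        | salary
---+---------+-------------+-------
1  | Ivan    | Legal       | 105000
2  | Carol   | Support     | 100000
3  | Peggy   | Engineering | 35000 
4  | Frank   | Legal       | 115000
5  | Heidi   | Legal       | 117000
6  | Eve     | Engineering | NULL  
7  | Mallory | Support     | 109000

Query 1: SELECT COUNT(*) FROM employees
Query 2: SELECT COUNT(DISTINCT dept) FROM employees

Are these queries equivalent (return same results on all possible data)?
No, not equivalent

Query 1 returns: [(7,)]
Query 2 returns: [(3,)]

Reason: COUNT(*) counts rows, COUNT(DISTINCT dept) counts unique depts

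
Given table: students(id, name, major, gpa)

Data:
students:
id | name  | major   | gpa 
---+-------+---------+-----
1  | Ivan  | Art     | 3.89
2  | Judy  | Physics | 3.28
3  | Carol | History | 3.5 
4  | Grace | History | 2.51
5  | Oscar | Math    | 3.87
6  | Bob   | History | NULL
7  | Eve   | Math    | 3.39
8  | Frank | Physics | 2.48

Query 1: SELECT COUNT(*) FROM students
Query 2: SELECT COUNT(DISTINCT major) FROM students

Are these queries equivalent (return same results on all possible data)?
No, not equivalent

Query 1 returns: [(8,)]
Query 2 returns: [(4,)]

Reason: COUNT(*) counts rows, COUNT(DISTINCT major) counts unique majors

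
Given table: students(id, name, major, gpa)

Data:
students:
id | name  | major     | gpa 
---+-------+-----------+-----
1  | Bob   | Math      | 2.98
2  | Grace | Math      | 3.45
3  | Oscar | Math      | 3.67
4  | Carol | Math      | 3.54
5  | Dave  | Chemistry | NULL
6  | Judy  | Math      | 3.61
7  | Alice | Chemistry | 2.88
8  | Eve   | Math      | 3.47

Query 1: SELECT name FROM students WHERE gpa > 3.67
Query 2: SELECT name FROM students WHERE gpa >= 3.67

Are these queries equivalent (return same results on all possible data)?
No, not equivalent

Query 1 returns: []
Query 2 returns: [('Oscar',)]

Reason: > vs >= gives different results when gpa = 3.67 exists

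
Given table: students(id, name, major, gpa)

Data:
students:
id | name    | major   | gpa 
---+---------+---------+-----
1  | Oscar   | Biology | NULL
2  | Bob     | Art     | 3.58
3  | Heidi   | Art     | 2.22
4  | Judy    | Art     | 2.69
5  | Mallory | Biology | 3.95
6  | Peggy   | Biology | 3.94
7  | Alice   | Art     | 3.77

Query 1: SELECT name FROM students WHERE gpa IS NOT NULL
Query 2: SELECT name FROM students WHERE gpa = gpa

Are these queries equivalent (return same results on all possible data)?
Yes, equivalent

Both queries return: [('Alice',), ('Bob',), ('Heidi',), ('Judy',), ('Mallory',), ('Peggy',)]

Reason: IS NOT NULL vs self-equality (both exclude NULLs)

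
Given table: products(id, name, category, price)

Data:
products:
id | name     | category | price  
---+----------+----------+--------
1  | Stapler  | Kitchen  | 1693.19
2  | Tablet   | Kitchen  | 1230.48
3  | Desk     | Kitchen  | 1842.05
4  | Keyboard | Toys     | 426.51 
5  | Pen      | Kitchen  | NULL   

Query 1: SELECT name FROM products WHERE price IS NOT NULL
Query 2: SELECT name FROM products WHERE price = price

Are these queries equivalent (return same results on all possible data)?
Yes, equivalent

Both queries return: [('Desk',), ('Keyboard',), ('Stapler',), ('Tablet',)]

Reason: IS NOT NULL vs self-equality (both exclude NULLs)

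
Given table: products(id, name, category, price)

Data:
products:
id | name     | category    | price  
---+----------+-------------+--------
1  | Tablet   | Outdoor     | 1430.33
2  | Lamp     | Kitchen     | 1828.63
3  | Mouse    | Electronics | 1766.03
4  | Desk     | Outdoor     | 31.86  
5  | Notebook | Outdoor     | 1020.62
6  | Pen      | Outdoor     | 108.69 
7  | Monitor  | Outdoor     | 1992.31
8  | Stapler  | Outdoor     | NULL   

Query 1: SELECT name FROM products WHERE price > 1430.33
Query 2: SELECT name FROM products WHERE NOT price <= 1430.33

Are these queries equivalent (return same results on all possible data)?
Yes, equivalent

Both queries return: [('Lamp',), ('Monitor',), ('Mouse',)]

Reason: Both filter price > 1430.33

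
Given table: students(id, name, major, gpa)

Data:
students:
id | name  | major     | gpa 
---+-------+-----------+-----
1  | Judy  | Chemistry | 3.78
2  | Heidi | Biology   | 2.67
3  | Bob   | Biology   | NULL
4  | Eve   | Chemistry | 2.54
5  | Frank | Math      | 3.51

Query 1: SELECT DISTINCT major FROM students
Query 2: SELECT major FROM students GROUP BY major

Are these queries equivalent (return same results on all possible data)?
Yes, equivalent

Both queries return: [('Biology',), ('Chemistry',), ('Math',)]

Reason: Both get unique majors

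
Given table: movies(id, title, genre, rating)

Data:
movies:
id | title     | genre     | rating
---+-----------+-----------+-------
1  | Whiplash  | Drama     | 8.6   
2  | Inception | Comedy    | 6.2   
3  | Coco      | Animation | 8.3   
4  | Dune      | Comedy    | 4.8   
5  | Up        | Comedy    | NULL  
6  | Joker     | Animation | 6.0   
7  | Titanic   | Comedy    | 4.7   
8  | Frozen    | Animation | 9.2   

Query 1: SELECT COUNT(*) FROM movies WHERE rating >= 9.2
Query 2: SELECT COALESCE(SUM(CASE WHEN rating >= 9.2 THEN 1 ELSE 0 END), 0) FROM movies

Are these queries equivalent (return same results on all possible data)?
Yes, equivalent

Both queries return: [(1,)]

Reason: COUNT with WHERE vs conditional SUM (COALESCE handles empty-table NULL)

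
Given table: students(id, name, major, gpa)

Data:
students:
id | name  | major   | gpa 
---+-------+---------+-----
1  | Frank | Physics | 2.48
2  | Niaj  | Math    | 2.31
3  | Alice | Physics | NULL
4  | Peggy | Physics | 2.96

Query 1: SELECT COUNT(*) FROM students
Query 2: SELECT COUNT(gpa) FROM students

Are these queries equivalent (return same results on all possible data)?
No, not equivalent

Query 1 returns: [(4,)]
Query 2 returns: [(3,)]

Reason: COUNT(*) includes NULLs, COUNT(column) excludes them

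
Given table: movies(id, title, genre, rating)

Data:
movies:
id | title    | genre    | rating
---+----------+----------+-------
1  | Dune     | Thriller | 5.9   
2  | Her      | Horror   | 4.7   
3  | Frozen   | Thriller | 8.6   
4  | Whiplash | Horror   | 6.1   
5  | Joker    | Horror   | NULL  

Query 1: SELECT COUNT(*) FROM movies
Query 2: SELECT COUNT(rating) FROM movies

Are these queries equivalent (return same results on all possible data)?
No, not equivalent

Query 1 returns: [(5,)]
Query 2 returns: [(4,)]

Reason: COUNT(*) includes NULLs, COUNT(column) excludes them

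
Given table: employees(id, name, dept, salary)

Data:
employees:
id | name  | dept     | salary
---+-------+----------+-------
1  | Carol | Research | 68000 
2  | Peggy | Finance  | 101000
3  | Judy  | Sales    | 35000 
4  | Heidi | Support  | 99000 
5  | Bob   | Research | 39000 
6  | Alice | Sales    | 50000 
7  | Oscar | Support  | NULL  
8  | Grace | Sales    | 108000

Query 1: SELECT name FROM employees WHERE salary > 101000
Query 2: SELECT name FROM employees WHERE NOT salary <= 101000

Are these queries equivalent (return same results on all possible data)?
Yes, equivalent

Both queries return: [('Grace',)]

Reason: Both filter salary > 101000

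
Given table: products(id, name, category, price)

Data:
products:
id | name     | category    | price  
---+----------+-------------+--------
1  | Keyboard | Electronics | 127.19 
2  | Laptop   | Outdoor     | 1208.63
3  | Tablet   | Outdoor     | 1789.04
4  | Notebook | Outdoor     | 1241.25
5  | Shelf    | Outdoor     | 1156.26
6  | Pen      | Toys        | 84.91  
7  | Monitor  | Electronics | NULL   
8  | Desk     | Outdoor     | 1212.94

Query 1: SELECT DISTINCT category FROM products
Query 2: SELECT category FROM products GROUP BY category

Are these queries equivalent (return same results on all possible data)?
Yes, equivalent

Both queries return: [('Electronics',), ('Outdoor',), ('Toys',)]

Reason: Both get unique categorys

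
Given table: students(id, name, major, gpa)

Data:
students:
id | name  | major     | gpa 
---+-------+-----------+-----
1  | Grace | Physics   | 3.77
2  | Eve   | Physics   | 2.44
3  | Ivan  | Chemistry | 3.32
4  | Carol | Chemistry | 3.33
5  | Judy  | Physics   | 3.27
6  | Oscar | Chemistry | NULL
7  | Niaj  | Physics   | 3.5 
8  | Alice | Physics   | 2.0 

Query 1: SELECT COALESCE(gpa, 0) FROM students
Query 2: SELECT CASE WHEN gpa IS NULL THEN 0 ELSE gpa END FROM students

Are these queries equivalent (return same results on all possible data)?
Yes, equivalent

Both queries return: [(0,), (2.0,), (2.44,), (3.27,), (3.32,), (3.33,), (3.5,), (3.77,)]

Reason: COALESCE vs CASE for NULL handling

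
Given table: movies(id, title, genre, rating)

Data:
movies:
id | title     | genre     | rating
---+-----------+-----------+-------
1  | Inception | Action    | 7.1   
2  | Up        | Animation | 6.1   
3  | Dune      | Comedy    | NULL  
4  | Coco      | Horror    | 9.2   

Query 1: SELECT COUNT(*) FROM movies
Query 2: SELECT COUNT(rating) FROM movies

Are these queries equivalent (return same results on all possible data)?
No, not equivalent

Query 1 returns: [(4,)]
Query 2 returns: [(3,)]

Reason: COUNT(*) includes NULLs, COUNT(column) excludes them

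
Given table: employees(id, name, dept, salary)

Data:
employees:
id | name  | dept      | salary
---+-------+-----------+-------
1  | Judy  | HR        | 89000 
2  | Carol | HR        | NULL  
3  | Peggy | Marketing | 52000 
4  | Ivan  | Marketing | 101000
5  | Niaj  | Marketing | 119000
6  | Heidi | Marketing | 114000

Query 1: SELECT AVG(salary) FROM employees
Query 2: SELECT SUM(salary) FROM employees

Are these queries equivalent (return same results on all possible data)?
No, not equivalent

Query 1 returns: [(95000.0,)]
Query 2 returns: [(475000,)]

Reason: AVG vs SUM give different aggregate values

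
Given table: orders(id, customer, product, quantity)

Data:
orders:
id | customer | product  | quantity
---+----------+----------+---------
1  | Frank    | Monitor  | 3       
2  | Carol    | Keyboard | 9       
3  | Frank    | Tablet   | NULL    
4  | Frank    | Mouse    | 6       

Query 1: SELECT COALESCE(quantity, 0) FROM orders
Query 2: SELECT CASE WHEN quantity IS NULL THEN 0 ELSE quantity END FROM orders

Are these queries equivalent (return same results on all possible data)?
Yes, equivalent

Both queries return: [(0,), (3,), (6,), (9,)]

Reason: COALESCE vs CASE for NULL handling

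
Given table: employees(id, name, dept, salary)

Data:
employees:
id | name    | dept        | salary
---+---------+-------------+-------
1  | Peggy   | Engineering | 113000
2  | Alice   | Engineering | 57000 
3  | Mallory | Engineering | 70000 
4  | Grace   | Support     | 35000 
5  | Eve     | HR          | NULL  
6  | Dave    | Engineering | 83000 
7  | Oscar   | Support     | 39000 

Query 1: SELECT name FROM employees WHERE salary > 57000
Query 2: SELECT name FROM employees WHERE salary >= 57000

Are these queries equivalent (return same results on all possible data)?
No, not equivalent

Query 1 returns: [('Peggy',), ('Mallory',), ('Dave',)]
Query 2 returns: [('Peggy',), ('Alice',), ('Mallory',), ('Dave',)]

Reason: > vs >= gives different results when salary = 57000 exists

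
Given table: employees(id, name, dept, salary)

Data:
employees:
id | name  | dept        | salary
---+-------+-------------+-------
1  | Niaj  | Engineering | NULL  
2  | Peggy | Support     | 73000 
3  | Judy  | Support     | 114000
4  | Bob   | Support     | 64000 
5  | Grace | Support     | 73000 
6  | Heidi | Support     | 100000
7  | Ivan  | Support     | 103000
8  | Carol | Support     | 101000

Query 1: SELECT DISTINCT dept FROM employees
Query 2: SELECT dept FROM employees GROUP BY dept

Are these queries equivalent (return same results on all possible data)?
Yes, equivalent

Both queries return: [('Engineering',), ('Support',)]

Reason: Both get unique depts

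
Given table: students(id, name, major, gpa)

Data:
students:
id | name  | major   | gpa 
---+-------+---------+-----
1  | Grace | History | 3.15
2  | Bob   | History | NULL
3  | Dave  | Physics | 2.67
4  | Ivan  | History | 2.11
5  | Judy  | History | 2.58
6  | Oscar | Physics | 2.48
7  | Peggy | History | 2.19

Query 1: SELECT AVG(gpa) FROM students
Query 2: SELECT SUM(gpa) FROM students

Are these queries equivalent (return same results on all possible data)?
No, not equivalent

Query 1 returns: [(2.53,)]
Query 2 returns: [(15.18,)]

Reason: AVG vs SUM give different aggregate values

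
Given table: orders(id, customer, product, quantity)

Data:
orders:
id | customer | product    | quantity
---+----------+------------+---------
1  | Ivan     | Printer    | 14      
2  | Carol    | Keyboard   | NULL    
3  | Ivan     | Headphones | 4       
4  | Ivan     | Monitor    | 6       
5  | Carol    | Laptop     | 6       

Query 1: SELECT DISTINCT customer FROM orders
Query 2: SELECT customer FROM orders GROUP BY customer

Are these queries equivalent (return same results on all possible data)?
Yes, equivalent

Both queries return: [('Carol',), ('Ivan',)]

Reason: Both get unique customers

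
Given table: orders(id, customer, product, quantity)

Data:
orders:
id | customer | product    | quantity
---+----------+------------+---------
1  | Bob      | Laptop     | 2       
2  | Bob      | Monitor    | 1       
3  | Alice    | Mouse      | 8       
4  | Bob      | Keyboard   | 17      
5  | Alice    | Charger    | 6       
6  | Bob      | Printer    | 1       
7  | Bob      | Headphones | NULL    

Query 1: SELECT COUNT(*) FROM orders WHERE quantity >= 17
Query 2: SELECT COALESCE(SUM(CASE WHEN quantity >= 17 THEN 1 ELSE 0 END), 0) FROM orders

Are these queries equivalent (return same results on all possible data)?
Yes, equivalent

Both queries return: [(1,)]

Reason: COUNT with WHERE vs conditional SUM (COALESCE handles empty-table NULL)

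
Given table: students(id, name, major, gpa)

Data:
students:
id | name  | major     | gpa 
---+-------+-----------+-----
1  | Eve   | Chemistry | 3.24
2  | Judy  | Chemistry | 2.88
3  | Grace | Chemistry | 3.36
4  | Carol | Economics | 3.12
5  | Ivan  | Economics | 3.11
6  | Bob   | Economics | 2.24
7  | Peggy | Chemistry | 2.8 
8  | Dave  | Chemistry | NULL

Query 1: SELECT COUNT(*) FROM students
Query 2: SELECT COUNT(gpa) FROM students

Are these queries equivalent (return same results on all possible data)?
No, not equivalent

Query 1 returns: [(8,)]
Query 2 returns: [(7,)]

Reason: COUNT(*) includes NULLs, COUNT(column) excludes them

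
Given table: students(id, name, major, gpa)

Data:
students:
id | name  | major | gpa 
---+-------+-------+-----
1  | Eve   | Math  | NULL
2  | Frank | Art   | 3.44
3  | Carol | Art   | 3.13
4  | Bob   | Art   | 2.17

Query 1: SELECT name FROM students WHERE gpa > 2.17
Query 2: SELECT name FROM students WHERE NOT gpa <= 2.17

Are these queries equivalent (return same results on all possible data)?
Yes, equivalent

Both queries return: [('Carol',), ('Frank',)]

Reason: Both filter gpa > 2.17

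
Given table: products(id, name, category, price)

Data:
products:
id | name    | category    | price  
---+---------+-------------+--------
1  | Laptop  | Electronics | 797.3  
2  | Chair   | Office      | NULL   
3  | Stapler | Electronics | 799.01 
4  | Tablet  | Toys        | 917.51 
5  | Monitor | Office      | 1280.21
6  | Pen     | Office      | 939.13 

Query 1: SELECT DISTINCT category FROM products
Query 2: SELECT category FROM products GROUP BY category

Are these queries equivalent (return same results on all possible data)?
Yes, equivalent

Both queries return: [('Electronics',), ('Office',), ('Toys',)]

Reason: Both get unique categorys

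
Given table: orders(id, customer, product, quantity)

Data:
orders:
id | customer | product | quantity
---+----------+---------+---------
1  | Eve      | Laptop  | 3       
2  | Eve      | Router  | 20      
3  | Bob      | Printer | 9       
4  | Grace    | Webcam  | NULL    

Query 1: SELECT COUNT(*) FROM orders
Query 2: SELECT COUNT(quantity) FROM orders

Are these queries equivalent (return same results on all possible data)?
No, not equivalent

Query 1 returns: [(4,)]
Query 2 returns: [(3,)]

Reason: COUNT(*) includes NULLs, COUNT(column) excludes them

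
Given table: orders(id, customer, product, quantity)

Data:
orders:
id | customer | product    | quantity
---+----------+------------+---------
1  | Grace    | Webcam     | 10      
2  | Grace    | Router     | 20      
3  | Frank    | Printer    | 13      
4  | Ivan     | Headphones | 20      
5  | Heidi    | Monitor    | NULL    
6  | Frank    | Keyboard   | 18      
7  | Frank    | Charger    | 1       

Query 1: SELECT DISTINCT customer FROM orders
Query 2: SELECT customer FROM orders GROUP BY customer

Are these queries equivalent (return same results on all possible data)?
Yes, equivalent

Both queries return: [('Frank',), ('Grace',), ('Heidi',), ('Ivan',)]

Reason: Both get unique customers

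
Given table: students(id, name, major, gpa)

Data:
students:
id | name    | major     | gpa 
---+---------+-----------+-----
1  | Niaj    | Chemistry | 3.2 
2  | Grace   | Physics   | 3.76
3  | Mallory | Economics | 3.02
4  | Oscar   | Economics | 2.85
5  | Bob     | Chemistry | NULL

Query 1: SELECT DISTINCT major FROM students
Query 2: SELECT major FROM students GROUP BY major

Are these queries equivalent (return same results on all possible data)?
Yes, equivalent

Both queries return: [('Chemistry',), ('Economics',), ('Physics',)]

Reason: Both get unique majors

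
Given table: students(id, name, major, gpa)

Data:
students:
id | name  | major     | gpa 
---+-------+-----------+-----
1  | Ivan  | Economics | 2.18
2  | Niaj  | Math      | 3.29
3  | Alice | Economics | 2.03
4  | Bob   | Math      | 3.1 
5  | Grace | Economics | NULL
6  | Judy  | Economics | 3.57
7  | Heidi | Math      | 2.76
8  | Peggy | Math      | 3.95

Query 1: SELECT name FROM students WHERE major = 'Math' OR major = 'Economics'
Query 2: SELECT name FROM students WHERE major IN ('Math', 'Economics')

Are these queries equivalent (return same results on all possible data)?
Yes, equivalent

Both queries return: [('Alice',), ('Bob',), ('Grace',), ('Heidi',), ('Ivan',), ('Judy',), ('Niaj',), ('Peggy',)]

Reason: OR vs IN are equivalent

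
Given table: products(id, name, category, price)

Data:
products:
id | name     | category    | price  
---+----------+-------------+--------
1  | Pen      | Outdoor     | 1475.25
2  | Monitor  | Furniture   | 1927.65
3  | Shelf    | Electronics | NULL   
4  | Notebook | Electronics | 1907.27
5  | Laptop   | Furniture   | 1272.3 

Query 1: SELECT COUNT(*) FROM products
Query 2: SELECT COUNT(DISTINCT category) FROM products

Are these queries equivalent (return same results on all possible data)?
No, not equivalent

Query 1 returns: [(5,)]
Query 2 returns: [(3,)]

Reason: COUNT(*) counts rows, COUNT(DISTINCT category) counts unique categorys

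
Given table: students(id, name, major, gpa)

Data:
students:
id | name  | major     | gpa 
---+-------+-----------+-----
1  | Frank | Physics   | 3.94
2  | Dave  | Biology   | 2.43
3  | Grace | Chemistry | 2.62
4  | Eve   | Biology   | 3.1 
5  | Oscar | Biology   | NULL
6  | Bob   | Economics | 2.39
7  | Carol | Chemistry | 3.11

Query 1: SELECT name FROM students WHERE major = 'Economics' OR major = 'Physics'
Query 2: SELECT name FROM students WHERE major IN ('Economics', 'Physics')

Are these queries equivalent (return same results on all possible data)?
Yes, equivalent

Both queries return: [('Bob',), ('Frank',)]

Reason: OR vs IN are equivalent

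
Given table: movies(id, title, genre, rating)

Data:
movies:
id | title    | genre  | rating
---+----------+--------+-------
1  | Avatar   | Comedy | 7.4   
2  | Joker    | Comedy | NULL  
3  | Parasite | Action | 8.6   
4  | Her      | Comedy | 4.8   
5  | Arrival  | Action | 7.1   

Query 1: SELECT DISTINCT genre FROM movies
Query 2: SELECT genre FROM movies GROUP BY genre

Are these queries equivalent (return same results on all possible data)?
Yes, equivalent

Both queries return: [('Action',), ('Comedy',)]

Reason: Both get unique genres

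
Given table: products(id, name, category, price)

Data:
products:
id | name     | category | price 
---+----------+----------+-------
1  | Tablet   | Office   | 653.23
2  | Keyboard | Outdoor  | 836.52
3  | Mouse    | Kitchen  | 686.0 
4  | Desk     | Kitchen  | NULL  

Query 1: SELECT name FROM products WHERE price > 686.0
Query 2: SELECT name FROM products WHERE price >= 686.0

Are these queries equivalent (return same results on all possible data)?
No, not equivalent

Query 1 returns: [('Keyboard',)]
Query 2 returns: [('Keyboard',), ('Mouse',)]

Reason: > vs >= gives different results when price = 686.0 exists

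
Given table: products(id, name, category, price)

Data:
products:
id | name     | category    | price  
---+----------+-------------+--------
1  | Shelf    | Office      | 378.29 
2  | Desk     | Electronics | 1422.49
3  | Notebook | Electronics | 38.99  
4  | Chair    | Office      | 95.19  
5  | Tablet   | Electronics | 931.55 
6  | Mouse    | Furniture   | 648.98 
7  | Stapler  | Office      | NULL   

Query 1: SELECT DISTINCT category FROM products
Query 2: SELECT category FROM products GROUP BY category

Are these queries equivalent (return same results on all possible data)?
Yes, equivalent

Both queries return: [('Electronics',), ('Furniture',), ('Office',)]

Reason: Both get unique categorys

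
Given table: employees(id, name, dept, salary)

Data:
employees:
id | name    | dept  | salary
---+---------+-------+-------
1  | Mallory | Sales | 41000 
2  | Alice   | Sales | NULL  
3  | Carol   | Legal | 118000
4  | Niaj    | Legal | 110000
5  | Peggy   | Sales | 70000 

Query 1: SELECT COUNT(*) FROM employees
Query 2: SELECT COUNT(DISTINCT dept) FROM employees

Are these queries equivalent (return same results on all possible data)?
No, not equivalent

Query 1 returns: [(5,)]
Query 2 returns: [(2,)]

Reason: COUNT(*) counts rows, COUNT(DISTINCT dept) counts unique depts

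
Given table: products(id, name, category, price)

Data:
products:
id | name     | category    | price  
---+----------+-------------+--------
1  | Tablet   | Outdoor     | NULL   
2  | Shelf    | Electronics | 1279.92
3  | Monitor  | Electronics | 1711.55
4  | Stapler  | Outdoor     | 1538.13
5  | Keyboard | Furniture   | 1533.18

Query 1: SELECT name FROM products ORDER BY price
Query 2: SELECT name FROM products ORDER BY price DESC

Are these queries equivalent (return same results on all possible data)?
No, not equivalent

Query 1 returns: [('Tablet',), ('Shelf',), ('Keyboard',), ('Stapler',), ('Monitor',)]
Query 2 returns: [('Monitor',), ('Stapler',), ('Keyboard',), ('Shelf',), ('Tablet',)]

Reason: ASC vs DESC gives opposite ordering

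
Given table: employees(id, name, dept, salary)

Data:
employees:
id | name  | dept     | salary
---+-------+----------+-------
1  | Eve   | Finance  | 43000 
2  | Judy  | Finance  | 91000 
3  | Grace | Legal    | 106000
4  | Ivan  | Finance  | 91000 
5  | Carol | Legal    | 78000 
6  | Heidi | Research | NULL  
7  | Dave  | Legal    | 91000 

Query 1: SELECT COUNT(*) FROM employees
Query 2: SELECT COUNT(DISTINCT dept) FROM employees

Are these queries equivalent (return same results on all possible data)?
No, not equivalent

Query 1 returns: [(7,)]
Query 2 returns: [(3,)]

Reason: COUNT(*) counts rows, COUNT(DISTINCT dept) counts unique depts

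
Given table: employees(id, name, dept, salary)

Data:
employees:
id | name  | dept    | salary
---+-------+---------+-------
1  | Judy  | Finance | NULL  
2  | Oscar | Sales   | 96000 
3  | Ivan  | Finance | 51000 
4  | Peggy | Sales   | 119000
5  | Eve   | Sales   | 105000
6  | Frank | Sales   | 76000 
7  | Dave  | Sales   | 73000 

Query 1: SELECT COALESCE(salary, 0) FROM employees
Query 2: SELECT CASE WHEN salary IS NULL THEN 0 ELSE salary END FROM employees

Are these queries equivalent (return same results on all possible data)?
Yes, equivalent

Both queries return: [(0,), (51000,), (73000,), (76000,), (96000,), (105000,), (119000,)]

Reason: COALESCE vs CASE for NULL handling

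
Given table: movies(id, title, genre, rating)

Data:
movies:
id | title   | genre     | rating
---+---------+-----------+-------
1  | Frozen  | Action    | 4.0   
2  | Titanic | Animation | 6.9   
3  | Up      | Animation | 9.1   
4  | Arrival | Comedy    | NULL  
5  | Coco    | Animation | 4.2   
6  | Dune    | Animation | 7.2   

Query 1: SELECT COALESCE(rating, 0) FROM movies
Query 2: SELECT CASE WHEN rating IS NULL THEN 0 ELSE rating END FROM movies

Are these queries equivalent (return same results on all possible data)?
Yes, equivalent

Both queries return: [(0,), (4.0,), (4.2,), (6.9,), (7.2,), (9.1,)]

Reason: COALESCE vs CASE for NULL handling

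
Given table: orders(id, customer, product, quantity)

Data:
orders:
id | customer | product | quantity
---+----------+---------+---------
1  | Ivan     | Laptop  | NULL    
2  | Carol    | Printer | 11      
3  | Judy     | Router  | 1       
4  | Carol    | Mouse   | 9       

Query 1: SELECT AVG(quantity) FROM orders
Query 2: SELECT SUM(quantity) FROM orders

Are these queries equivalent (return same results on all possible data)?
No, not equivalent

Query 1 returns: [(7.0,)]
Query 2 returns: [(21,)]

Reason: AVG vs SUM give different aggregate values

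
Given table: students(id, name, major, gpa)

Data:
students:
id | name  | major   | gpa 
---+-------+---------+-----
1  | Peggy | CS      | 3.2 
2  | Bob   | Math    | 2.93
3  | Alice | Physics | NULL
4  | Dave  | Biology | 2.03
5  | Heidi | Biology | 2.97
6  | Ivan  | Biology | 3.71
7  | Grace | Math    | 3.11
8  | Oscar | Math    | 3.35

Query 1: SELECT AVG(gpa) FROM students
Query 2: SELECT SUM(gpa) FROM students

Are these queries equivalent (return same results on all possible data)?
No, not equivalent

Query 1 returns: [(3.042857142857143,)]
Query 2 returns: [(21.3,)]

Reason: AVG vs SUM give different aggregate values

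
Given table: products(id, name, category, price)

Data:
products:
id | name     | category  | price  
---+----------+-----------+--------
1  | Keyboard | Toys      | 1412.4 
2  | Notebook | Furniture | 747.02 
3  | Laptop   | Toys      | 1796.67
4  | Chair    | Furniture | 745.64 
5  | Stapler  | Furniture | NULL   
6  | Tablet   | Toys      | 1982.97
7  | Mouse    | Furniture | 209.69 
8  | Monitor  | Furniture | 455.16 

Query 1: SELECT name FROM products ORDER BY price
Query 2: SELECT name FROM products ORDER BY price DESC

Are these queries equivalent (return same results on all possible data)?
No, not equivalent

Query 1 returns: [('Stapler',), ('Mouse',), ('Monitor',), ('Chair',), ('Notebook',), ('Keyboard',), ('Laptop',), ('Tablet',)]
Query 2 returns: [('Tablet',), ('Laptop',), ('Keyboard',), ('Notebook',), ('Chair',), ('Monitor',), ('Mouse',), ('Stapler',)]

Reason: ASC vs DESC gives opposite ordering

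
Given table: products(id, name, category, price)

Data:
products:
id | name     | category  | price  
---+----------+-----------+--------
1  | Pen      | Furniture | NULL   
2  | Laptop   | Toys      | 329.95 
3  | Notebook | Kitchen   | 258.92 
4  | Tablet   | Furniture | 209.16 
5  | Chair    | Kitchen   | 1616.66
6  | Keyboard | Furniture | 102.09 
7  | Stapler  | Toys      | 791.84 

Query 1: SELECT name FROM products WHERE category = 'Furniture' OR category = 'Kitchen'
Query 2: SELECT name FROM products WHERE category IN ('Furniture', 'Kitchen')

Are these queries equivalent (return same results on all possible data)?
Yes, equivalent

Both queries return: [('Chair',), ('Keyboard',), ('Notebook',), ('Pen',), ('Tablet',)]

Reason: OR vs IN are equivalent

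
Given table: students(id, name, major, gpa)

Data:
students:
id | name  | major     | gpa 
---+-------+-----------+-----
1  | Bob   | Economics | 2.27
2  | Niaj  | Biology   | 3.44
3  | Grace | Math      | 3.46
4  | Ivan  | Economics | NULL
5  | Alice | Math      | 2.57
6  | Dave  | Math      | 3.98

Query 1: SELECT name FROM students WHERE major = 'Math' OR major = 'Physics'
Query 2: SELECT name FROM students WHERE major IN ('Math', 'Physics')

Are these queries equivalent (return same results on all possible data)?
Yes, equivalent

Both queries return: [('Alice',), ('Dave',), ('Grace',)]

Reason: OR vs IN are equivalent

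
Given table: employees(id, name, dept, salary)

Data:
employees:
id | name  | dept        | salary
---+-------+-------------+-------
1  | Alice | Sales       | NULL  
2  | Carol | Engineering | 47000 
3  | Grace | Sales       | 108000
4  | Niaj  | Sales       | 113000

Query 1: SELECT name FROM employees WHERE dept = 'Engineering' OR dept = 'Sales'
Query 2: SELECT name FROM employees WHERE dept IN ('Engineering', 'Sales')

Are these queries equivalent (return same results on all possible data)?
Yes, equivalent

Both queries return: [('Alice',), ('Carol',), ('Grace',), ('Niaj',)]

Reason: OR vs IN are equivalent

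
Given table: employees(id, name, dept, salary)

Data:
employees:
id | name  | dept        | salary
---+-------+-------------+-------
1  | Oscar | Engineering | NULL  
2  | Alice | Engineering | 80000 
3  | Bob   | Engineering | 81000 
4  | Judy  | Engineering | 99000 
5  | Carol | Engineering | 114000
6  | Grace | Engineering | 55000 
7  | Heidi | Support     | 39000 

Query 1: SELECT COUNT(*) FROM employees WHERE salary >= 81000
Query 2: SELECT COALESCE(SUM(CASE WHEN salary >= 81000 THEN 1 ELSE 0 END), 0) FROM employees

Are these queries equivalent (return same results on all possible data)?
Yes, equivalent

Both queries return: [(3,)]

Reason: COUNT with WHERE vs conditional SUM (COALESCE handles empty-table NULL)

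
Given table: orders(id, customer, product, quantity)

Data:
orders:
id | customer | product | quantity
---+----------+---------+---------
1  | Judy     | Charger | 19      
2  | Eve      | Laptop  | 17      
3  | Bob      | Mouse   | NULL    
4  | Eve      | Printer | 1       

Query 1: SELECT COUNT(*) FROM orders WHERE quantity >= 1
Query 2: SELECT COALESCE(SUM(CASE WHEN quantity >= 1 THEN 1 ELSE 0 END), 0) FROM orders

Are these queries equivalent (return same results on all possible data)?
Yes, equivalent

Both queries return: [(3,)]

Reason: COUNT with WHERE vs conditional SUM (COALESCE handles empty-table NULL)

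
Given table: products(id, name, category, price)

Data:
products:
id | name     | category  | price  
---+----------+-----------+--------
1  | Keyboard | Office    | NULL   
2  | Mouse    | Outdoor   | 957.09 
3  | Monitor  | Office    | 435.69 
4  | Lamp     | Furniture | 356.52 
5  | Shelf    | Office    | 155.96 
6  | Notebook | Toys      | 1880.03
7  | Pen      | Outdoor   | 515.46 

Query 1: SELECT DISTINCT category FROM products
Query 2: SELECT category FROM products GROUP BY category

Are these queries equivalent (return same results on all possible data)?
Yes, equivalent

Both queries return: [('Furniture',), ('Office',), ('Outdoor',), ('Toys',)]

Reason: Both get unique categorys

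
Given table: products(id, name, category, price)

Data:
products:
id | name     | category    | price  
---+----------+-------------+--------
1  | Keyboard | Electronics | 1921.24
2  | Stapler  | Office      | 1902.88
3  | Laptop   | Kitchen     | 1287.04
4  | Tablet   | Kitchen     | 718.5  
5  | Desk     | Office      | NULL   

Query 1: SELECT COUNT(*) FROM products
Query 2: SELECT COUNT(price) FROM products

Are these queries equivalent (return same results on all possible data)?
No, not equivalent

Query 1 returns: [(5,)]
Query 2 returns: [(4,)]

Reason: COUNT(*) includes NULLs, COUNT(column) excludes them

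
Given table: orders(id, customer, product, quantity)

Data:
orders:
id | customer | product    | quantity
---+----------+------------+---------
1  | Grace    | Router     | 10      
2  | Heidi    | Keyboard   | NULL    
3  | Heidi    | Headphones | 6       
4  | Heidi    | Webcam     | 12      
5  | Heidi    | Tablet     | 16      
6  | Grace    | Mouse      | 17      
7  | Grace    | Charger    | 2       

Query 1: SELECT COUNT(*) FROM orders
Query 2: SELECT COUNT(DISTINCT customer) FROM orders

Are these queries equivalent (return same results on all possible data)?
No, not equivalent

Query 1 returns: [(7,)]
Query 2 returns: [(2,)]

Reason: COUNT(*) counts rows, COUNT(DISTINCT customer) counts unique customers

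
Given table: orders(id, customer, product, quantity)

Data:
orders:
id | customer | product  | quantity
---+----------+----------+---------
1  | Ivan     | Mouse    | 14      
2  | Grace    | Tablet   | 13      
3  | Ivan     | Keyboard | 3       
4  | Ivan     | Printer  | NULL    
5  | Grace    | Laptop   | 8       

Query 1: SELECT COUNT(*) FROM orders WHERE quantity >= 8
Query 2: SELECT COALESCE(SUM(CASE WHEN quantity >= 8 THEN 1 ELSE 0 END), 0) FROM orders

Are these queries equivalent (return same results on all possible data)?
Yes, equivalent

Both queries return: [(3,)]

Reason: COUNT with WHERE vs conditional SUM (COALESCE handles empty-table NULL)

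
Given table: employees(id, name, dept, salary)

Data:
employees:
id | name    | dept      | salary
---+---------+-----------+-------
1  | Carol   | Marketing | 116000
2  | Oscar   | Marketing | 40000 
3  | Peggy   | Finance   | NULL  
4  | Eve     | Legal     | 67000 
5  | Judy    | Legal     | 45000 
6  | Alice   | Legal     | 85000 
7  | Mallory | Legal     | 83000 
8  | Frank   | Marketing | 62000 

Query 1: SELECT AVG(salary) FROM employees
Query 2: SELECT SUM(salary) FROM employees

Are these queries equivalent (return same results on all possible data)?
No, not equivalent

Query 1 returns: [(71142.85714285714,)]
Query 2 returns: [(498000,)]

Reason: AVG vs SUM give different aggregate values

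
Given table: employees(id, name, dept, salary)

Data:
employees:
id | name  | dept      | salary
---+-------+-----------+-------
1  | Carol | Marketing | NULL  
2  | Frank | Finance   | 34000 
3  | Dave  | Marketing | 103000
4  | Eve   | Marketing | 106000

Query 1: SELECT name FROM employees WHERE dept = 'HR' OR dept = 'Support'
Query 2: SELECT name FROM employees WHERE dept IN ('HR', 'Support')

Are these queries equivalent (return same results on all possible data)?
Yes, equivalent

Both queries return: []

Reason: OR vs IN are equivalent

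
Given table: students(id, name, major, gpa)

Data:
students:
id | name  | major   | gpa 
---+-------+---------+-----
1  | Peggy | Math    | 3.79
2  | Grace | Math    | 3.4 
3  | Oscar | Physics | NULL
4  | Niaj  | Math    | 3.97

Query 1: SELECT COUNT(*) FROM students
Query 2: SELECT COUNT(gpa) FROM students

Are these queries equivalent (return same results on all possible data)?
No, not equivalent

Query 1 returns: [(4,)]
Query 2 returns: [(3,)]

Reason: COUNT(*) includes NULLs, COUNT(column) excludes them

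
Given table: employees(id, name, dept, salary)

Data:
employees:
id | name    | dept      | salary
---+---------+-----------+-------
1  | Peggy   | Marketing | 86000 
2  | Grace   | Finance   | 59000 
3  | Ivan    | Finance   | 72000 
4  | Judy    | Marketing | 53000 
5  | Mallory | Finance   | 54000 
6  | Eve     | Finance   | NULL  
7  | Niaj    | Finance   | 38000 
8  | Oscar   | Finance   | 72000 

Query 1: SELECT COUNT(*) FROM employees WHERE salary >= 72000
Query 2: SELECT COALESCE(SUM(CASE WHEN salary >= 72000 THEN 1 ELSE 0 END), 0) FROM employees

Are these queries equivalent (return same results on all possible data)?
Yes, equivalent

Both queries return: [(3,)]

Reason: COUNT with WHERE vs conditional SUM (COALESCE handles empty-table NULL)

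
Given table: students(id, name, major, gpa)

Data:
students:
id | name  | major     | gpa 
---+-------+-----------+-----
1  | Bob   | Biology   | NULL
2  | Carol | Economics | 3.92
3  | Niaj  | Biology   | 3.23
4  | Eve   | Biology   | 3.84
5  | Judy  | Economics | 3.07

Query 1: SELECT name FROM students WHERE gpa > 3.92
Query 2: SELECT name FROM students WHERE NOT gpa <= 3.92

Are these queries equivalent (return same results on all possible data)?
Yes, equivalent

Both queries return: []

Reason: Both filter gpa > 3.92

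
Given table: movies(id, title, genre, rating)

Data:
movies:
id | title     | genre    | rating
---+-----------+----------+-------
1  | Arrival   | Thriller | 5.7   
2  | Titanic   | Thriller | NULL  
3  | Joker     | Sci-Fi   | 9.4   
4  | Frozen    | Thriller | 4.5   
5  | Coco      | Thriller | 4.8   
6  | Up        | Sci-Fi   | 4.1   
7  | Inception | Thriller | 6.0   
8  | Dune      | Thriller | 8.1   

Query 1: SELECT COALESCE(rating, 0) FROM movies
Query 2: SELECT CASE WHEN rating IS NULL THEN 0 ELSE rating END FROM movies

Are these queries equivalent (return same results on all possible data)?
Yes, equivalent

Both queries return: [(0,), (4.1,), (4.5,), (4.8,), (5.7,), (6.0,), (8.1,), (9.4,)]

Reason: COALESCE vs CASE for NULL handling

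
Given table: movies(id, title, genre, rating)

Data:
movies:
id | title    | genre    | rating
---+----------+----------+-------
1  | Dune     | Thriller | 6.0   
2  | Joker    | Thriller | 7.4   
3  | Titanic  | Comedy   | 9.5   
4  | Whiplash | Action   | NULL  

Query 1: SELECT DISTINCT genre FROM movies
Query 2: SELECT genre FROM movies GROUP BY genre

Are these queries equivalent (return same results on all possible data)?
Yes, equivalent

Both queries return: [('Action',), ('Comedy',), ('Thriller',)]

Reason: Both get unique genres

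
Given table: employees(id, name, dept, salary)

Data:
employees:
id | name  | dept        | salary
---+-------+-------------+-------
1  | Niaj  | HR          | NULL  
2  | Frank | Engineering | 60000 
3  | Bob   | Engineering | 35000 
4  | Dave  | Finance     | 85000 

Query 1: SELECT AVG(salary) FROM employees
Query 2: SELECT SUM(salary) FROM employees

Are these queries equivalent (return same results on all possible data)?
No, not equivalent

Query 1 returns: [(60000.0,)]
Query 2 returns: [(180000,)]

Reason: AVG vs SUM give different aggregate values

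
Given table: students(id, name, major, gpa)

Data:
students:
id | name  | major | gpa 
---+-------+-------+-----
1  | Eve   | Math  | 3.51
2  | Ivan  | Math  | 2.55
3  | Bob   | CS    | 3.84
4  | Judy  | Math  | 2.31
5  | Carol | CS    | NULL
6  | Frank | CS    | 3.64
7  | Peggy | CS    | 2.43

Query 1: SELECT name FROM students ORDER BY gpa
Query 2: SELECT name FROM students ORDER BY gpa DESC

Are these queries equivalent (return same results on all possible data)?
No, not equivalent

Query 1 returns: [('Carol',), ('Judy',), ('Peggy',), ('Ivan',), ('Eve',), ('Frank',), ('Bob',)]
Query 2 returns: [('Bob',), ('Frank',), ('Eve',), ('Ivan',), ('Peggy',), ('Judy',), ('Carol',)]

Reason: ASC vs DESC gives opposite ordering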